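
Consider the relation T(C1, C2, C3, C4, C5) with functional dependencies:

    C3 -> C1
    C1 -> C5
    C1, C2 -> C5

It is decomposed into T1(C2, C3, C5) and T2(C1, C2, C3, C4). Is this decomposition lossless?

Common attributes: T1 ∩ T2 = {C2, C3}.
Closure of {C2, C3}: C3 → C1 applies, adding C1; C1 → C5 applies, adding C5. So (C2, C3)⁺ = {C1, C2, C3, C5}.
This closure contains every attribute of T1, so T1 ∩ T2 → T1. The join is lossless.

Yes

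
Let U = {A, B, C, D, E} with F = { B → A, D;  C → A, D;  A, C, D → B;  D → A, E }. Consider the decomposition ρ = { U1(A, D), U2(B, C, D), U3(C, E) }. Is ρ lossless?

Chase test. Columns are A, B, C, D, E; row i has aⱼ where attribute j ∈ Ui, else bᵢⱼ.
Initial tableau (one row per fragment):
  row 1: a1 b12 b13 a4 b15
  row 2: b21 a2 a3 a4 b25
  row 3: b31 b32 a3 b34 a5
Rows 2 and 3 agree on C; apply C→A, D and equate their A, D entries.
Rows 2 and 3 agree on A, C, D; apply A, C, D→B and equate their B entries.
Rows 1 and 2 agree on D; apply D→A, E and equate their A, E entries.
Rows 1 and 3 agree on D; apply D→A, E and equate their A, E entries.
Row 2 is now all distinguished symbols — the join is lossless.

Yes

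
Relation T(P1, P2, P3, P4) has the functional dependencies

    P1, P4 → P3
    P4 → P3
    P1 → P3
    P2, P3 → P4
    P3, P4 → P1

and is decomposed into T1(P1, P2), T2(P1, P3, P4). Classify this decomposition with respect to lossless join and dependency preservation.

lossy and not dependency-preserving

Lossless test: (P1)⁺ = {P1, P3}, which is a superkey of neither fragment — lossy.
Dependency preservation: the restricted closure of {P2, P3} across the fragments never reaches {P4}, so P2, P3 → P4 cannot be enforced without a join — not preserved.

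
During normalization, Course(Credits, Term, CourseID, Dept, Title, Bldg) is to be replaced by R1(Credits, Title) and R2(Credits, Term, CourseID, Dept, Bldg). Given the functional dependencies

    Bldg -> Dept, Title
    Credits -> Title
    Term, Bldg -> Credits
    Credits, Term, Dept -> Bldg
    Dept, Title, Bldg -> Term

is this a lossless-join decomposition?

Common attributes: R1 ∩ R2 = {Credits}.
Closure of {Credits}: Credits → Title applies, adding Title. So (Credits)⁺ = {Credits, Title}.
This closure contains every attribute of R1, so R1 ∩ R2 → R1. The join is lossless.

Yes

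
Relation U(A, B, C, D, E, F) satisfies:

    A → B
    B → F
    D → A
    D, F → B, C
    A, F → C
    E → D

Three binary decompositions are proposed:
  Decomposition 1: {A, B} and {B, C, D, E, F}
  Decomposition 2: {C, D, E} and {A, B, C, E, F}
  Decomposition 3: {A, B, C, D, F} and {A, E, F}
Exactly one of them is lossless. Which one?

Decomposition 1: common = {B}, closure = {B, F} → lossy.
Decomposition 2: common = {C, E}, closure = {A, B, C, D, E, F} → lossless.
Decomposition 3: common = {A, F}, closure = {A, B, C, F} → lossy.

Decomposition 2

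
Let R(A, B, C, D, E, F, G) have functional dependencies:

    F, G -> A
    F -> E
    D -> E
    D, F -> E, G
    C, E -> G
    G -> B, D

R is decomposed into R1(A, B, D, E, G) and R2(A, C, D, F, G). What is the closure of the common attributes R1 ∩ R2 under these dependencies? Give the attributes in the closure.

R1 ∩ R2 = {A, D, G}.
D → E applies, adding E
G → B, D applies, adding B
Closure: {A, B, D, E, G}.

A, B, D, E, G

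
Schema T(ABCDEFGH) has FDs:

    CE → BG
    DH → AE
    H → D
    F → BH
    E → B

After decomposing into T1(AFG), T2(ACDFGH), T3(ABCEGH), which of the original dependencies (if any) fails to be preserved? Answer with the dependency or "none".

CE → BG lies within T3.
DH → AE: restricted closure across fragments reaches AE.
H → D lies within T2.
F → BH: restricted closure across fragments reaches BH.
E → B lies within T3.
Every dependency is enforceable on the fragments, so the decomposition is dependency-preserving.

none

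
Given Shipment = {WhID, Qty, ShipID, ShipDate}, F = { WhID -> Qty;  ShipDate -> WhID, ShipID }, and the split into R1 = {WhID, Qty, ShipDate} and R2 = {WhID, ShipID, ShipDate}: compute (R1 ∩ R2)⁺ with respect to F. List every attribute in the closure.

WhID, Qty, ShipID, ShipDate

R1 ∩ R2 = {WhID, ShipDate}.
WhID → Qty applies, adding Qty
ShipDate → WhID, ShipID applies, adding ShipID
Closure: {WhID, Qty, ShipID, ShipDate}.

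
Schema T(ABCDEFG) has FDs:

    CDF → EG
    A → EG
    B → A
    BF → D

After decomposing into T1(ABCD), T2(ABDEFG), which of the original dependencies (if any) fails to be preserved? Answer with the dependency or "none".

CDF → EG

Check CDF → EG: no single fragment contains all of {CDEFG}, and the restricted closure of {CDF} across the fragments never reaches {EG}.
A → EG is preserved.
B → A is preserved.
BF → D is preserved.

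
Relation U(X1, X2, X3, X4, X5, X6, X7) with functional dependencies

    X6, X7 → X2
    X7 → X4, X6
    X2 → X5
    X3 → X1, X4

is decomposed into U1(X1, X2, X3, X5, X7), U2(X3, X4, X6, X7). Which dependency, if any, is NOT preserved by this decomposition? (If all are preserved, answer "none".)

none

X6, X7 → X2: restricted closure across fragments reaches X2.
X7 → X4, X6 lies within U2.
X2 → X5 lies within U1.
X3 → X1, X4: restricted closure across fragments reaches X1, X4.
Every dependency is enforceable on the fragments, so the decomposition is dependency-preserving.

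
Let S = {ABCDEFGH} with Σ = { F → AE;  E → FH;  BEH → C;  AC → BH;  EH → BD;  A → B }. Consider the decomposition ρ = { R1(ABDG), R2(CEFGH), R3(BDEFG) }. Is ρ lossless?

No

Chase test. Columns are ABCDEFGH; row i has aⱼ where attribute j ∈ Ri, else bᵢⱼ.
Initial tableau (one row per fragment):
  row 1: a1 a2 b13 a4 b15 b16 a7 b18
  row 2: b21 b22 a3 b24 a5 a6 a7 a8
  row 3: b31 a2 b33 a4 a5 a6 a7 b38
Rows 2 and 3 agree on F; apply F→AE and equate their AE entries.
Rows 2 and 3 agree on E; apply E→FH and equate their FH entries.
Rows 2 and 3 agree on EH; apply EH→BD and equate their BD entries.
Rows 2 and 3 agree on BEH; apply BEH→C and equate their C entries.
No row becomes fully distinguished — the join is lossy.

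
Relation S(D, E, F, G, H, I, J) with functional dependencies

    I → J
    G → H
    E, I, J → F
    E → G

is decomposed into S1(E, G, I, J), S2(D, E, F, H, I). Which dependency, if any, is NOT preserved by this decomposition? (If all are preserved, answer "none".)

Check G → H: no single fragment contains all of {G, H}, and the restricted closure of {G} across the fragments never reaches {H}.
I → J is preserved.
E, I, J → F is preserved.
E → G is preserved.

G → H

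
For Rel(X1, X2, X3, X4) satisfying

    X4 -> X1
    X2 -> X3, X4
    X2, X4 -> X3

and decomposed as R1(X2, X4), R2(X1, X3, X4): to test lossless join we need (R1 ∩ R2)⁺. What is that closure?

R1 ∩ R2 = {X4}.
X4 → X1 applies, adding X1
Closure: {X1, X4}.

X1, X4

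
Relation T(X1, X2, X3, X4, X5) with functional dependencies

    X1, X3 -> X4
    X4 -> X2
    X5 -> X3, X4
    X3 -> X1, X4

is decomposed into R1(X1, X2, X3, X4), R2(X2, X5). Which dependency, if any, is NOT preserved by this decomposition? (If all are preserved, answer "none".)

Check X5 → X3, X4: no single fragment contains all of {X3, X4, X5}, and the restricted closure of {X5} across the fragments never reaches {X3, X4}.
X1, X3 → X4 is preserved.
X4 → X2 is preserved.
X3 → X1, X4 is preserved.

X5 -> X3, X4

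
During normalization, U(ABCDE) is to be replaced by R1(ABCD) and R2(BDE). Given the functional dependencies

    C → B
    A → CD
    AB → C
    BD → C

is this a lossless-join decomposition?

Common attributes: R1 ∩ R2 = {BD}.
Closure of {BD}: BD → C applies, adding C. So (BD)⁺ = {BCD}.
The closure contains neither all of R1 = {ABCD} nor all of R2 = {BDE}, so the common attributes are not a superkey of either fragment. The join is lossy.

No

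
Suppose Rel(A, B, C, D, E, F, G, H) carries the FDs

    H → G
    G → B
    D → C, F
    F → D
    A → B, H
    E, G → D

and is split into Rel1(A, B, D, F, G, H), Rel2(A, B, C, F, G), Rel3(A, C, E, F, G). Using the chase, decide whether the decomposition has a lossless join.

Yes

Chase test. Columns are A, B, C, D, E, F, G, H; row i has aⱼ where attribute j ∈ Reli, else bᵢⱼ.
Initial tableau (one row per fragment):
  row 1: a1 a2 b13 a4 b15 a6 a7 a8
  row 2: a1 a2 a3 b24 b25 a6 a7 b28
  row 3: a1 b32 a3 b34 a5 a6 a7 b38
Rows 1 and 3 agree on G; apply G→B and equate their B entries.
Rows 1 and 2 agree on F; apply F→D and equate their D entries.
Rows 1 and 3 agree on F; apply F→D and equate their D entries.
Rows 1 and 2 agree on A; apply A→B, H and equate their B, H entries.
Rows 1 and 3 agree on A; apply A→B, H and equate their B, H entries.
Rows 1 and 2 agree on D; apply D→C, F and equate their C, F entries.
Row 3 is now all distinguished symbols — the join is lossless.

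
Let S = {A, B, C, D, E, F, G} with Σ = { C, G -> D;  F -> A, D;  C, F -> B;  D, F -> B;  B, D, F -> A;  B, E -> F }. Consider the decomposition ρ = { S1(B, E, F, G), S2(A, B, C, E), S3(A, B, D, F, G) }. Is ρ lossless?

No

Chase test. Columns are A, B, C, D, E, F, G; row i has aⱼ where attribute j ∈ Si, else bᵢⱼ.
Initial tableau (one row per fragment):
  row 1: b11 a2 b13 b14 a5 a6 a7
  row 2: a1 a2 a3 b24 a5 b26 b27
  row 3: a1 a2 b33 a4 b35 a6 a7
Rows 1 and 3 agree on F; apply F→A, D and equate their A, D entries.
Rows 1 and 2 agree on B, E; apply B, E→F and equate their F entries.
Rows 1 and 2 agree on F; apply F→A, D and equate their A, D entries.
No row becomes fully distinguished — the join is lossy.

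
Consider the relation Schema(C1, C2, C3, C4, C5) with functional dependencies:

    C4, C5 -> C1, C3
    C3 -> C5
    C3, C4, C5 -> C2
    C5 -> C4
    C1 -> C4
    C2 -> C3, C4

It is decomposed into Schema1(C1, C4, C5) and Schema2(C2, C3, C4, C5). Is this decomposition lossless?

Common attributes: Schema1 ∩ Schema2 = {C4, C5}.
Closure of {C4, C5}: C4, C5 → C1, C3 applies, adding C1, C3; C3, C4, C5 → C2 applies, adding C2. So (C4, C5)⁺ = {C1, C2, C3, C4, C5}.
This closure contains every attribute of Schema1, so Schema1 ∩ Schema2 → Schema1. The join is lossless.

Yes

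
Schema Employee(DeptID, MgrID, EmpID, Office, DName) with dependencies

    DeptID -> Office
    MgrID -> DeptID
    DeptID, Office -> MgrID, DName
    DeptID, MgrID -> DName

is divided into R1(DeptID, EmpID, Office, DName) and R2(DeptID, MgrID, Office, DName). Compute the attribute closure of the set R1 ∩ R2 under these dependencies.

DeptID, MgrID, Office, DName

R1 ∩ R2 = {DeptID, Office, DName}.
DeptID, Office → MgrID, DName applies, adding MgrID
Closure: {DeptID, MgrID, Office, DName}.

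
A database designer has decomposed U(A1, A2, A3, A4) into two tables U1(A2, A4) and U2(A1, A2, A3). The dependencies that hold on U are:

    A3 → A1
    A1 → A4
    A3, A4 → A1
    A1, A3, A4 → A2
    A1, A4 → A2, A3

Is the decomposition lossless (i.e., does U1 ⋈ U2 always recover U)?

Common attributes: U1 ∩ U2 = {A2}.
No dependency enlarges {A2}, so (A2)⁺ = {A2}.
The closure contains neither all of U1 = {A2, A4} nor all of U2 = {A1, A2, A3}, so the common attributes are not a superkey of either fragment. The join is lossy.

No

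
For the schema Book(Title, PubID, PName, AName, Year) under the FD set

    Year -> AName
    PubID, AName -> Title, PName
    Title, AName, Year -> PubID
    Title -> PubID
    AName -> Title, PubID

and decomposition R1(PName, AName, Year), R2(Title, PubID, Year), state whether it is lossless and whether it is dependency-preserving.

lossless but not dependency-preserving

Lossless test: (Year)⁺ = {Title, PubID, PName, AName, Year}, which contains all of one fragment — lossless.
Dependency preservation: the restricted closure of {PubID, AName} across the fragments never reaches {Title, PName}, so PubID, AName → Title, PName cannot be enforced without a join — not preserved.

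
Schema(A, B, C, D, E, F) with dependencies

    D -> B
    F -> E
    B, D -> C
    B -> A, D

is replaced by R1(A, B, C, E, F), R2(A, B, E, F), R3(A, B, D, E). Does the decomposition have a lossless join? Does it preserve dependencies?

lossless and dependency-preserving

Lossless test (chase): Rows 1 and 2 agree on B; apply B→A, D and equate their A, D entries. Rows 1 and 3 agree on B; apply B→A, D and equate their A, D entries. Rows 1 and 2 agree on B, D; apply B, D→C and equate their C entries. Rows 1 and 3 agree on B, D; apply B, D→C and equate their C entries. Row 1 is now all distinguished symbols — the join is lossless.
Dependency preservation: B, D → C is not contained in any single fragment, but the restricted closure of its left-hand side across the fragments still reaches the right-hand side; the remaining FDs each lie inside some fragment. All dependencies are preserved.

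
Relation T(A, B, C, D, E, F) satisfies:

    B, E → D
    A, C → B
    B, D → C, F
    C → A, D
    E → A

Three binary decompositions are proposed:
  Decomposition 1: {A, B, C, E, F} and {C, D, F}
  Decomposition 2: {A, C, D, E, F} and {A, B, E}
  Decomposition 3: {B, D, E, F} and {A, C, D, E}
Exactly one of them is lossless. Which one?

Decomposition 1

Decomposition 1: common = {C, F}, closure = {A, B, C, D, F} → lossless.
Decomposition 2: common = {A, E}, closure = {A, E} → lossy.
Decomposition 3: common = {D, E}, closure = {A, D, E} → lossy.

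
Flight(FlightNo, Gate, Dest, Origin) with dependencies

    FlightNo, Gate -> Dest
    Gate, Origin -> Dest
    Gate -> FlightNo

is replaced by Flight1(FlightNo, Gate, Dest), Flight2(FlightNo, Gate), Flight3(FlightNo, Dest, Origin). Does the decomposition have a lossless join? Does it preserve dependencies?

Lossless test (chase): Rows 1 and 2 agree on FlightNo, Gate; apply FlightNo, Gate→Dest and equate their Dest entries. No row becomes fully distinguished — the join is lossy.
Dependency preservation: Gate, Origin → Dest is not contained in any single fragment, but the restricted closure of its left-hand side across the fragments still reaches the right-hand side; the remaining FDs each lie inside some fragment. All dependencies are preserved.

lossy but dependency-preserving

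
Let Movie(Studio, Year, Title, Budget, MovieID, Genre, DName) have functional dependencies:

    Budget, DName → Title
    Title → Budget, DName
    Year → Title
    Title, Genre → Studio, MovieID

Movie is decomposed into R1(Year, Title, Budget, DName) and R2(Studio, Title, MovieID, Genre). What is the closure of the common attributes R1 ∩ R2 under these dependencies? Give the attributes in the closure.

R1 ∩ R2 = {Title}.
Title → Budget, DName applies, adding Budget, DName
Closure: {Title, Budget, DName}.

Title, Budget, DName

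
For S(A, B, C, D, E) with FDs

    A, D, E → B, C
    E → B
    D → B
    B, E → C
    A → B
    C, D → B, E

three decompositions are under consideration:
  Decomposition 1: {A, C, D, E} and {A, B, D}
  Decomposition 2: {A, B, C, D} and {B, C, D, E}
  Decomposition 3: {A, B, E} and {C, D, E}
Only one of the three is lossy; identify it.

Decomposition 3

Decomposition 1: common = {A, D}, closure = {A, B, D} → lossless.
Decomposition 2: common = {B, C, D}, closure = {B, C, D, E} → lossless.
Decomposition 3: common = {E}, closure = {B, C, E} → lossy.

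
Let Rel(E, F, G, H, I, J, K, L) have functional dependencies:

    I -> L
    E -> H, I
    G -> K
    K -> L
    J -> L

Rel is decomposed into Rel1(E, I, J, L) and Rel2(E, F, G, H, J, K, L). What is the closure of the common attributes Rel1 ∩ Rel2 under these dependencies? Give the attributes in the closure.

Rel1 ∩ Rel2 = {E, J, L}.
E → H, I applies, adding H, I
Closure: {E, H, I, J, L}.

E, H, I, J, L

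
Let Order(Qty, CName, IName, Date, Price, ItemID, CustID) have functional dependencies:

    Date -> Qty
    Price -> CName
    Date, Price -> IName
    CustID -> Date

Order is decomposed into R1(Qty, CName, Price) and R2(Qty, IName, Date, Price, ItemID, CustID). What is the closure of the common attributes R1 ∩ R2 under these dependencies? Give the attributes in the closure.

R1 ∩ R2 = {Qty, Price}.
Price → CName applies, adding CName
Closure: {Qty, CName, Price}.

Qty, CName, Price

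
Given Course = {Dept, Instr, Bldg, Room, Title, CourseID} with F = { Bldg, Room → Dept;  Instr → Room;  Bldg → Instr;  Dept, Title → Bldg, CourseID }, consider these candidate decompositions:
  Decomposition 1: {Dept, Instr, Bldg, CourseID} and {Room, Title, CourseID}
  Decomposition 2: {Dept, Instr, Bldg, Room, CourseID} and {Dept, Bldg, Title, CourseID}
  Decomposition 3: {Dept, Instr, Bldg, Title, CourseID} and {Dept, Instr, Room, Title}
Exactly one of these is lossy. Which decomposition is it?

Decomposition 1: common = {CourseID}, closure = {CourseID} → lossy.
Decomposition 2: common = {Dept, Bldg, CourseID}, closure = {Dept, Instr, Bldg, Room, CourseID} → lossless.
Decomposition 3: common = {Dept, Instr, Title}, closure = {Dept, Instr, Bldg, Room, Title, CourseID} → lossless.

Decomposition 1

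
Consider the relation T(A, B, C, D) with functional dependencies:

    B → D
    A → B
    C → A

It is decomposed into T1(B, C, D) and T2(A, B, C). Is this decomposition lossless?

Common attributes: T1 ∩ T2 = {B, C}.
Closure of {B, C}: B → D applies, adding D; C → A applies, adding A. So (B, C)⁺ = {A, B, C, D}.
This closure contains every attribute of T1, so T1 ∩ T2 → T1. The join is lossless.

Yes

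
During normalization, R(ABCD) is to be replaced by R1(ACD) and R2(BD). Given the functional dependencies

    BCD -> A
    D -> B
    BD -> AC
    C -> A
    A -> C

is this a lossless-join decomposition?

Yes

Common attributes: R1 ∩ R2 = {D}.
Closure of {D}: D → B applies, adding B; BD → AC applies, adding AC. So (D)⁺ = {ABCD}.
This closure contains every attribute of R1, so R1 ∩ R2 → R1. The join is lossless.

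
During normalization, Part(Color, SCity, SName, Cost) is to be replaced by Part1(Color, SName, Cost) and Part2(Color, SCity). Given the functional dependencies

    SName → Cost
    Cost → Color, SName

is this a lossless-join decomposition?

Common attributes: Part1 ∩ Part2 = {Color}.
No dependency enlarges {Color}, so (Color)⁺ = {Color}.
The closure contains neither all of Part1 = {Color, SName, Cost} nor all of Part2 = {Color, SCity}, so the common attributes are not a superkey of either fragment. The join is lossy.

No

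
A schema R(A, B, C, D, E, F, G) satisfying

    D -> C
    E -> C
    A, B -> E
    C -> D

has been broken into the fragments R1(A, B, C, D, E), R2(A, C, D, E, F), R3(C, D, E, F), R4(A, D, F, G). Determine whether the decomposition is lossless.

Chase test. Columns are A, B, C, D, E, F, G; row i has aⱼ where attribute j ∈ Ri, else bᵢⱼ.
Initial tableau (one row per fragment):
  row 1: a1 a2 a3 a4 a5 b16 b17
  row 2: a1 b22 a3 a4 a5 a6 b27
  row 3: b31 b32 a3 a4 a5 a6 b37
  row 4: a1 b42 b43 a4 b45 a6 a7
Rows 1 and 4 agree on D; apply D→C and equate their C entries.
No row becomes fully distinguished — the join is lossy.

No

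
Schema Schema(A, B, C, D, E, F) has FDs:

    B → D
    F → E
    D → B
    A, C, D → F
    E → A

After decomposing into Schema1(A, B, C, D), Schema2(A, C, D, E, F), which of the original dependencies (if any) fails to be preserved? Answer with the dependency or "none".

B → D lies within Schema1.
F → E lies within Schema2.
D → B lies within Schema1.
A, C, D → F lies within Schema2.
E → A lies within Schema2.
Every dependency is enforceable on the fragments, so the decomposition is dependency-preserving.

none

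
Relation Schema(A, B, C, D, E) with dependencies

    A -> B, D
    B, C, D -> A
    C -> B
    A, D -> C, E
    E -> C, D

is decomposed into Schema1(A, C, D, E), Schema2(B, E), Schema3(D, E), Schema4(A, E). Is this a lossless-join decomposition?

Yes

Chase test. Columns are A, B, C, D, E; row i has aⱼ where attribute j ∈ Schemai, else bᵢⱼ.
Initial tableau (one row per fragment):
  row 1: a1 b12 a3 a4 a5
  row 2: b21 a2 b23 b24 a5
  row 3: b31 b32 b33 a4 a5
  row 4: a1 b42 b43 b44 a5
Rows 1 and 4 agree on A; apply A→B, D and equate their B, D entries.
Rows 1 and 4 agree on A, D; apply A, D→C, E and equate their C, E entries.
Rows 1 and 2 agree on E; apply E→C, D and equate their C, D entries.
Rows 1 and 3 agree on E; apply E→C, D and equate their C, D entries.
Rows 1 and 2 agree on C; apply C→B and equate their B entries.
Rows 1 and 3 agree on C; apply C→B and equate their B entries.
Rows 1 and 2 agree on B, C, D; apply B, C, D→A and equate their A entries.
Rows 1 and 3 agree on B, C, D; apply B, C, D→A and equate their A entries.
Row 1 is now all distinguished symbols — the join is lossless.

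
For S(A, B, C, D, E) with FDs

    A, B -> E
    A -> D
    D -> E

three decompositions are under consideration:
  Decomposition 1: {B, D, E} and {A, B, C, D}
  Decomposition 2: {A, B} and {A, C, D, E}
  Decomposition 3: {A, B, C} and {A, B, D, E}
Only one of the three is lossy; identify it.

Decomposition 2

Decomposition 1: common = {B, D}, closure = {B, D, E} → lossless.
Decomposition 2: common = {A}, closure = {A, D, E} → lossy.
Decomposition 3: common = {A, B}, closure = {A, B, D, E} → lossless.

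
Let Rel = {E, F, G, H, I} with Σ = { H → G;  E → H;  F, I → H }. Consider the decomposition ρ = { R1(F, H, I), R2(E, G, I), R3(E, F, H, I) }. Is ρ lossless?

Yes

Chase test. Columns are E, F, G, H, I; row i has aⱼ where attribute j ∈ Ri, else bᵢⱼ.
Initial tableau (one row per fragment):
  row 1: b11 a2 b13 a4 a5
  row 2: a1 b22 a3 b24 a5
  row 3: a1 a2 b33 a4 a5
Rows 1 and 3 agree on H; apply H→G and equate their G entries.
Rows 2 and 3 agree on E; apply E→H and equate their H entries.
Rows 1 and 2 agree on H; apply H→G and equate their G entries.
Row 3 is now all distinguished symbols — the join is lossless.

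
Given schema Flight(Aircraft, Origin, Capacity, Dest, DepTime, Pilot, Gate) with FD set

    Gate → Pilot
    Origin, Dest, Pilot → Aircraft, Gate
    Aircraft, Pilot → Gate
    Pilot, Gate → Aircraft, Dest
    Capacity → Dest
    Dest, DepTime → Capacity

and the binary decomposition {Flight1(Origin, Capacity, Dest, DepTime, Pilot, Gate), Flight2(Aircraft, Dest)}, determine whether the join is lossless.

No

Common attributes: Flight1 ∩ Flight2 = {Dest}.
No dependency enlarges {Dest}, so (Dest)⁺ = {Dest}.
The closure contains neither all of Flight1 = {Origin, Capacity, Dest, DepTime, Pilot, Gate} nor all of Flight2 = {Aircraft, Dest}, so the common attributes are not a superkey of either fragment. The join is lossy.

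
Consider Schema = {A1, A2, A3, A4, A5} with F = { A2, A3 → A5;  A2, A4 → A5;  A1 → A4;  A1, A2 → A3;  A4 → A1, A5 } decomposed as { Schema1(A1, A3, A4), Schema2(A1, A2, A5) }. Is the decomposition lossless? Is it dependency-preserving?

Lossless test: (A1)⁺ = {A1, A4, A5}, which is a superkey of neither fragment — lossy.
Dependency preservation: the restricted closure of {A2, A3} across the fragments never reaches {A5}, so A2, A3 → A5 cannot be enforced without a join — not preserved.

lossy and not dependency-preserving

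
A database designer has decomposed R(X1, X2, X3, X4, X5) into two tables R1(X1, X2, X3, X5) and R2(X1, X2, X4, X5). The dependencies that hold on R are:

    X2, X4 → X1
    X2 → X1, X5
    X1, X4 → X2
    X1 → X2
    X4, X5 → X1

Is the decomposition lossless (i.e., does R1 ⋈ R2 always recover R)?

Common attributes: R1 ∩ R2 = {X1, X2, X5}.
No dependency enlarges {X1, X2, X5}, so (X1, X2, X5)⁺ = {X1, X2, X5}.
The closure contains neither all of R1 = {X1, X2, X3, X5} nor all of R2 = {X1, X2, X4, X5}, so the common attributes are not a superkey of either fragment. The join is lossy.

No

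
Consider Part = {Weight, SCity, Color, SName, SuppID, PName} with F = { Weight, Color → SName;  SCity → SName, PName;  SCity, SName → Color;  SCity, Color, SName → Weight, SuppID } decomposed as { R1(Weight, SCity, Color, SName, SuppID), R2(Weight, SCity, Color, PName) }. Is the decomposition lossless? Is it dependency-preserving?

Lossless test: (Weight, SCity, Color)⁺ = {Weight, SCity, Color, SName, SuppID, PName}, which contains all of one fragment — lossless.
Dependency preservation: SCity → SName, PName is not contained in any single fragment, but the restricted closure of its left-hand side across the fragments still reaches the right-hand side; the remaining FDs each lie inside some fragment. All dependencies are preserved.

lossless and dependency-preserving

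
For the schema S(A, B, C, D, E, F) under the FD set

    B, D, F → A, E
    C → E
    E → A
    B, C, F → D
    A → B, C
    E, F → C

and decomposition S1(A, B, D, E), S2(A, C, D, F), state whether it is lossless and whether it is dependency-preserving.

Lossless test: (A, D)⁺ = {A, B, C, D, E}, which contains all of one fragment — lossless.
Dependency preservation: the restricted closure of {B, D, F} across the fragments never reaches {A, E}, so B, D, F → A, E cannot be enforced without a join — not preserved.

lossless but not dependency-preserving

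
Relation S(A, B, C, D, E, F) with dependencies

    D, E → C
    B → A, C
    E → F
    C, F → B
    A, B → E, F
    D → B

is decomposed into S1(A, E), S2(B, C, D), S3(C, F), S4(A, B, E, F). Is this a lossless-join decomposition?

Chase test. Columns are A, B, C, D, E, F; row i has aⱼ where attribute j ∈ Si, else bᵢⱼ.
Initial tableau (one row per fragment):
  row 1: a1 b12 b13 b14 a5 b16
  row 2: b21 a2 a3 a4 b25 b26
  row 3: b31 b32 a3 b34 b35 a6
  row 4: a1 a2 b43 b44 a5 a6
Rows 2 and 4 agree on B; apply B→A, C and equate their A, C entries.
Rows 1 and 4 agree on E; apply E→F and equate their F entries.
Rows 3 and 4 agree on C, F; apply C, F→B and equate their B entries.
Rows 2 and 4 agree on A, B; apply A, B→E, F and equate their E, F entries.
Rows 2 and 3 agree on B; apply B→A, C and equate their A, C entries.
Rows 2 and 3 agree on A, B; apply A, B→E, F and equate their E, F entries.
Row 2 is now all distinguished symbols — the join is lossless.

Yes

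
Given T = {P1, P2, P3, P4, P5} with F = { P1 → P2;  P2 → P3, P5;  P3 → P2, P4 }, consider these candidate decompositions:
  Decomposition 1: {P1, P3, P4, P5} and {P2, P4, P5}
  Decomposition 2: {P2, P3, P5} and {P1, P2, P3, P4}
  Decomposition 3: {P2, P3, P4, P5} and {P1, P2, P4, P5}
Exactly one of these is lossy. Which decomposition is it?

Decomposition 1: common = {P4, P5}, closure = {P4, P5} → lossy.
Decomposition 2: common = {P2, P3}, closure = {P2, P3, P4, P5} → lossless.
Decomposition 3: common = {P2, P4, P5}, closure = {P2, P3, P4, P5} → lossless.

Decomposition 1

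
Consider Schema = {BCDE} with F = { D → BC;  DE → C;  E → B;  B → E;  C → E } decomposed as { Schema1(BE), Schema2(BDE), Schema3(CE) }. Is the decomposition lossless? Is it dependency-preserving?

lossy and not dependency-preserving

Lossless test (chase): Rows 1 and 3 agree on E; apply E→B and equate their B entries. No row becomes fully distinguished — the join is lossy.
Dependency preservation: the restricted closure of {D} across the fragments never reaches {BC}, so D → BC cannot be enforced without a join — not preserved.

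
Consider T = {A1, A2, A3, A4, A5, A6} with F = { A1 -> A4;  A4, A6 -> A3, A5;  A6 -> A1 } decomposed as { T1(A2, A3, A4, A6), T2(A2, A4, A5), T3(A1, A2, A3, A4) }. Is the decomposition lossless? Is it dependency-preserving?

Lossless test (chase): applying each FD to every pair of rows produces no changes in the tableau, so no row becomes fully distinguished — the join is lossy.
Dependency preservation: the restricted closure of {A4, A6} across the fragments never reaches {A3, A5}, so A4, A6 → A3, A5 cannot be enforced without a join — not preserved.

lossy and not dependency-preserving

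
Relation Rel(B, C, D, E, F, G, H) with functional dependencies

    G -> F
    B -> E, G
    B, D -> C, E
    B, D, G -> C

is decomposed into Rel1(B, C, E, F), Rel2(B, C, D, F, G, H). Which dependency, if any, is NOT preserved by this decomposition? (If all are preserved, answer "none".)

none

G → F lies within Rel2.
B → E, G: restricted closure across fragments reaches E, G.
B, D → C, E: restricted closure across fragments reaches C, E.
B, D, G → C lies within Rel2.
Every dependency is enforceable on the fragments, so the decomposition is dependency-preserving.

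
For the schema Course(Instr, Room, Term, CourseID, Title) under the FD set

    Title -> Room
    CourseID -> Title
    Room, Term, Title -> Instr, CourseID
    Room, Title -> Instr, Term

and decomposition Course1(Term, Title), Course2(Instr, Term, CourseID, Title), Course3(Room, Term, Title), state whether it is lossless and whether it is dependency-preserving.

Lossless test (chase): Rows 1 and 2 agree on Title; apply Title→Room and equate their Room entries. Rows 1 and 3 agree on Title; apply Title→Room and equate their Room entries. Rows 1 and 2 agree on Room, Term, Title; apply Room, Term, Title→Instr, CourseID and equate their Instr, CourseID entries. Rows 1 and 3 agree on Room, Term, Title; apply Room, Term, Title→Instr, CourseID and equate their Instr, CourseID entries. Row 1 is now all distinguished symbols — the join is lossless.
Dependency preservation: Room, Term, Title → Instr, CourseID; Room, Title → Instr, Term are not contained in any single fragment, but the restricted closure of each left-hand side across the fragments still reaches the right-hand side; the remaining FDs each lie inside some fragment. All dependencies are preserved.

lossless and dependency-preserving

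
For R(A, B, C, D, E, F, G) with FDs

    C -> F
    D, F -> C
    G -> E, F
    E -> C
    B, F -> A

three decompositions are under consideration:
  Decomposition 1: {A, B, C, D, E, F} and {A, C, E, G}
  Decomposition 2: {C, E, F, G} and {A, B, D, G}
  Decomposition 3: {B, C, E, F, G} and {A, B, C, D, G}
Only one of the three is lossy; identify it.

Decomposition 1

Decomposition 1: common = {A, C, E}, closure = {A, C, E, F} → lossy.
Decomposition 2: common = {G}, closure = {C, E, F, G} → lossless.
Decomposition 3: common = {B, C, G}, closure = {A, B, C, E, F, G} → lossless.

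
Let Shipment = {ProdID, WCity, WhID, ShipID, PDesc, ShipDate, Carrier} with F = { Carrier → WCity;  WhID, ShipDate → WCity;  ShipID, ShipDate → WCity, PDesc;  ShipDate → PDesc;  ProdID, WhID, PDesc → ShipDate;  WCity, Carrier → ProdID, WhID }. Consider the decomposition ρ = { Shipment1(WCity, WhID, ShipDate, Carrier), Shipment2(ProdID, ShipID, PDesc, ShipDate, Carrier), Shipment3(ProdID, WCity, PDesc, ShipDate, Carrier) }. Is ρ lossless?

Chase test. Columns are ProdID, WCity, WhID, ShipID, PDesc, ShipDate, Carrier; row i has aⱼ where attribute j ∈ Shipmenti, else bᵢⱼ.
Initial tableau (one row per fragment):
  row 1: b11 a2 a3 b14 b15 a6 a7
  row 2: a1 b22 b23 a4 a5 a6 a7
  row 3: a1 a2 b33 b34 a5 a6 a7
Rows 1 and 2 agree on Carrier; apply Carrier→WCity and equate their WCity entries.
Rows 1 and 2 agree on ShipDate; apply ShipDate→PDesc and equate their PDesc entries.
Rows 1 and 2 agree on WCity, Carrier; apply WCity, Carrier→ProdID, WhID and equate their ProdID, WhID entries.
Rows 1 and 3 agree on WCity, Carrier; apply WCity, Carrier→ProdID, WhID and equate their ProdID, WhID entries.
Row 2 is now all distinguished symbols — the join is lossless.

Yes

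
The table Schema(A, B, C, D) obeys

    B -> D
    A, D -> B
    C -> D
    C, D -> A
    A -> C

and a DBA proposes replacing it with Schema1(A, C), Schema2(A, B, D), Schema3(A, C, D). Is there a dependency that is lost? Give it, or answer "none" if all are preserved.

B → D lies within Schema2.
A, D → B lies within Schema2.
C → D lies within Schema3.
C, D → A lies within Schema3.
A → C lies within Schema1.
Every dependency is enforceable on the fragments, so the decomposition is dependency-preserving.

none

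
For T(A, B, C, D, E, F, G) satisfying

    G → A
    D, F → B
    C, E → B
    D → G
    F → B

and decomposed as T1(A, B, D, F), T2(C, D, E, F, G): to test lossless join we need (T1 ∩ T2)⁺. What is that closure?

A, B, D, F, G

T1 ∩ T2 = {D, F}.
D, F → B applies, adding B
D → G applies, adding G
G → A applies, adding A
Closure: {A, B, D, F, G}.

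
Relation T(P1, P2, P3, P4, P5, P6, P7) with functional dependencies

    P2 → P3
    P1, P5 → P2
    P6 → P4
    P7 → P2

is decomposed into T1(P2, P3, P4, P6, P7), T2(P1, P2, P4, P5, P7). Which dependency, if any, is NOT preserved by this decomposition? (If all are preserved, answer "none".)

none

P2 → P3 lies within T1.
P1, P5 → P2 lies within T2.
P6 → P4 lies within T1.
P7 → P2 lies within T1.
Every dependency is enforceable on the fragments, so the decomposition is dependency-preserving.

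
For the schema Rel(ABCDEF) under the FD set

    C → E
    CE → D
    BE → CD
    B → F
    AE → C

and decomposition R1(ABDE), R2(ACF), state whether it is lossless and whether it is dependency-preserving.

lossy and not dependency-preserving

Lossless test: (A)⁺ = {A}, which is a superkey of neither fragment — lossy.
Dependency preservation: the restricted closure of {C} across the fragments never reaches {E}, so C → E cannot be enforced without a join — not preserved.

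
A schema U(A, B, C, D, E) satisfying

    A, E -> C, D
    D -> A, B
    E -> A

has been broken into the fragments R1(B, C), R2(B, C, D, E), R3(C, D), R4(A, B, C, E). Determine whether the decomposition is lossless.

Yes

Chase test. Columns are A, B, C, D, E; row i has aⱼ where attribute j ∈ Ri, else bᵢⱼ.
Initial tableau (one row per fragment):
  row 1: b11 a2 a3 b14 b15
  row 2: b21 a2 a3 a4 a5
  row 3: b31 b32 a3 a4 b35
  row 4: a1 a2 a3 b44 a5
Rows 2 and 3 agree on D; apply D→A, B and equate their A, B entries.
Rows 2 and 4 agree on E; apply E→A and equate their A entries.
Rows 2 and 4 agree on A, E; apply A, E→C, D and equate their C, D entries.
Row 2 is now all distinguished symbols — the join is lossless.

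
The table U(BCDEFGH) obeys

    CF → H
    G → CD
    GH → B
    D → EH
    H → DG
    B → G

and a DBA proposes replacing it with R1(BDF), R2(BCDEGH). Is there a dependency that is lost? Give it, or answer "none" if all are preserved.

Check CF → H: no single fragment contains all of {CFH}, and the restricted closure of {CF} across the fragments never reaches {H}.
G → CD is preserved.
GH → B is preserved.
D → EH is preserved.
H → DG is preserved.
B → G is preserved.

CF → H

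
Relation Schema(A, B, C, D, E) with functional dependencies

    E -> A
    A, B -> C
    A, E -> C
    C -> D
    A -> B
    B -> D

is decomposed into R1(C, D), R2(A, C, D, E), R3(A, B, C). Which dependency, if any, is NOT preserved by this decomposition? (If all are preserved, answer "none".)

B -> D

Check B → D: no single fragment contains all of {B, D}, and the restricted closure of {B} across the fragments never reaches {D}.
E → A is preserved.
A, B → C is preserved.
A, E → C is preserved.
C → D is preserved.
A → B is preserved.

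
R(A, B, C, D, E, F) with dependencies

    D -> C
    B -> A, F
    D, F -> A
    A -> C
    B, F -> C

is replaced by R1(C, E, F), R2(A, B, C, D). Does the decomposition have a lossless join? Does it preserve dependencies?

lossy and not dependency-preserving

Lossless test: (C)⁺ = {C}, which is a superkey of neither fragment — lossy.
Dependency preservation: the restricted closure of {B} across the fragments never reaches {A, F}, so B → A, F cannot be enforced without a join — not preserved.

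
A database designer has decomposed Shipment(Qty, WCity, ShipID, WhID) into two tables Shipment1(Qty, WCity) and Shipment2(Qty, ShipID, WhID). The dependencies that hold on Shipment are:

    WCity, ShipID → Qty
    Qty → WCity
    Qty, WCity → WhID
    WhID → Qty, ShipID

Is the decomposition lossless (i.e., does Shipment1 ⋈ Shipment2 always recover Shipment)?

Yes

Common attributes: Shipment1 ∩ Shipment2 = {Qty}.
Closure of {Qty}: Qty → WCity applies, adding WCity; Qty, WCity → WhID applies, adding WhID; WhID → Qty, ShipID applies, adding ShipID. So (Qty)⁺ = {Qty, WCity, ShipID, WhID}.
This closure contains every attribute of Shipment1, so Shipment1 ∩ Shipment2 → Shipment1. The join is lossless.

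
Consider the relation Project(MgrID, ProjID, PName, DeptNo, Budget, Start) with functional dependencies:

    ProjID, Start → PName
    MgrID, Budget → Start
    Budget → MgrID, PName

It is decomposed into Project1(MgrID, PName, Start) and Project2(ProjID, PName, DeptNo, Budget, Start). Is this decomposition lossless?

Common attributes: Project1 ∩ Project2 = {PName, Start}.
No dependency enlarges {PName, Start}, so (PName, Start)⁺ = {PName, Start}.
The closure contains neither all of Project1 = {MgrID, PName, Start} nor all of Project2 = {ProjID, PName, DeptNo, Budget, Start}, so the common attributes are not a superkey of either fragment. The join is lossy.

No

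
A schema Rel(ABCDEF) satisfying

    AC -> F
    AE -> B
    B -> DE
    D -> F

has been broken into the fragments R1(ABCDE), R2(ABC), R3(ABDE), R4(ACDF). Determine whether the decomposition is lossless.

Yes

Chase test. Columns are ABCDEF; row i has aⱼ where attribute j ∈ Ri, else bᵢⱼ.
Initial tableau (one row per fragment):
  row 1: a1 a2 a3 a4 a5 b16
  row 2: a1 a2 a3 b24 b25 b26
  row 3: a1 a2 b33 a4 a5 b36
  row 4: a1 b42 a3 a4 b45 a6
Rows 1 and 2 agree on AC; apply AC→F and equate their F entries.
Rows 1 and 4 agree on AC; apply AC→F and equate their F entries.
Rows 1 and 2 agree on B; apply B→DE and equate their DE entries.
Rows 1 and 3 agree on D; apply D→F and equate their F entries.
Row 1 is now all distinguished symbols — the join is lossless.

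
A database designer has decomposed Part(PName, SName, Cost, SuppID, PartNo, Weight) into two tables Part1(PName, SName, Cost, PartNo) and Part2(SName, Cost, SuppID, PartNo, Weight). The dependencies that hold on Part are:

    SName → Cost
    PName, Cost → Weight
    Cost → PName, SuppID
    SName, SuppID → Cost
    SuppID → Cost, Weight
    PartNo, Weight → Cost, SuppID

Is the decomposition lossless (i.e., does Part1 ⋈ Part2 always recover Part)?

Yes

Common attributes: Part1 ∩ Part2 = {SName, Cost, PartNo}.
Closure of {SName, Cost, PartNo}: Cost → PName, SuppID applies, adding PName, SuppID; SuppID → Cost, Weight applies, adding Weight. So (SName, Cost, PartNo)⁺ = {PName, SName, Cost, SuppID, PartNo, Weight}.
This closure contains every attribute of Part1, so Part1 ∩ Part2 → Part1. The join is lossless.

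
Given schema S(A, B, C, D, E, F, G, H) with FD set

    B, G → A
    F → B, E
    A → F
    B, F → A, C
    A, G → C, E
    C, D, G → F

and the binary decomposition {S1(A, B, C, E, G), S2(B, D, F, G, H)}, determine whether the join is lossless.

Common attributes: S1 ∩ S2 = {B, G}.
Closure of {B, G}: B, G → A applies, adding A; A → F applies, adding F; B, F → A, C applies, adding C; A, G → C, E applies, adding E. So (B, G)⁺ = {A, B, C, E, F, G}.
This closure contains every attribute of S1, so S1 ∩ S2 → S1. The join is lossless.

Yes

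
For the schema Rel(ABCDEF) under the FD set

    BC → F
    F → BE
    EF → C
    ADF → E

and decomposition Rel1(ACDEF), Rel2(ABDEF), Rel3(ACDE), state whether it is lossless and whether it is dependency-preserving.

lossless but not dependency-preserving

Lossless test (chase): Rows 1 and 2 agree on F; apply F→BE and equate their BE entries. Rows 1 and 2 agree on EF; apply EF→C and equate their C entries. Row 1 is now all distinguished symbols — the join is lossless.
Dependency preservation: the restricted closure of {BC} across the fragments never reaches {F}, so BC → F cannot be enforced without a join — not preserved.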